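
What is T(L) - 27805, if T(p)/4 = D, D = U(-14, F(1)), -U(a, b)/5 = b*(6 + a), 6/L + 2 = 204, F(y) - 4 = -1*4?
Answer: -27805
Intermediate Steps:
F(y) = 0 (F(y) = 4 - 1*4 = 4 - 4 = 0)
L = 3/101 (L = 6/(-2 + 204) = 6/202 = 6*(1/202) = 3/101 ≈ 0.029703)
U(a, b) = -5*b*(6 + a)
D = 0 (D = -5*0*(6 - 14) = -5*0*(-8) = 0)
T(p) = 0 (T(p) = 4*0 = 0)
T(L) - 27805 = 0 - 27805 = -27805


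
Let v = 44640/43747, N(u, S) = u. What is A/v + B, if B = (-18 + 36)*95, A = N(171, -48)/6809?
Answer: 5250185963/3070240 ≈ 1710.0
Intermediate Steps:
v = 44640/43747 (v = 44640*(1/43747) = 44640/43747 ≈ 1.0204)
A = 171/6809 ≈ 0.025114
B = 1710 (B = 18*95 = 1710)
A/v + B = 171/(6809*(44640/43747)) + 1710 = (171/6809)*(43747/44640) + 1710 = 75563/3070240 + 1710 = 5250185963/3070240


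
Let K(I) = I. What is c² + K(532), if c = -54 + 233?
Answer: 32573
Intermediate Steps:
c = 179
c² + K(532) = 179² + 532 = 32041 + 532 = 32573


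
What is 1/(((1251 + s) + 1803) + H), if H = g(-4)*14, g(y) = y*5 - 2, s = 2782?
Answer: 1/5528 ≈ 0.00018090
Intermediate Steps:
g(y) = -2 + 5*y (g(y) = 5*y - 2 = -2 + 5*y)
H = -308 (H = (-2 + 5*(-4))*14 = (-2 - 20)*14 = -22*14 = -308)
1/(((1251 + s) + 1803) + H) = 1/(((1251 + 2782) + 1803) - 308) = 1/((4033 + 1803) - 308) = 1/(5836 - 308) = 1/5528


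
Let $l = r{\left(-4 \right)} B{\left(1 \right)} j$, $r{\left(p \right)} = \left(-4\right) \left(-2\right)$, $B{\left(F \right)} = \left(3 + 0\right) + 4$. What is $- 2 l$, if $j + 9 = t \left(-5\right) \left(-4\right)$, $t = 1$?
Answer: $-1232$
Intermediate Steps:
$B{\left(F \right)} = 7$ ($B{\left(F \right)} = 3 + 4 = 7$)
$r{\left(p \right)} = 8$
$j = 11$ ($j = -9 + 1 \left(-5\right) \left(-4\right) = -9 - -20 = -9 + 20 = 11$)
$l = 616$ ($l = 8 \cdot 7 \cdot 11 = 56 \cdot 11 = 616$)
$- 2 l = \left(-2\right) 616 = -1232$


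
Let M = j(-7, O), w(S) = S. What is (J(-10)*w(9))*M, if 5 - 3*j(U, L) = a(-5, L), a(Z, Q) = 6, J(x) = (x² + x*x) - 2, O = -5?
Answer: -594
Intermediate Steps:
J(x) = -2 + 2*x² (J(x) = (x² + x²) - 2 = 2*x² - 2 = -2 + 2*x²)
j(U, L) = -⅓ (j(U, L) = 5/3 - ⅓*6 = 5/3 - 2 = -⅓)
M = -⅓ ≈ -0.33333
(J(-10)*w(9))*M = ((-2 + 2*(-10)²)*9)*(-⅓) = ((-2 + 2*100)*9)*(-⅓) = ((-2 + 200)*9)*(-⅓) = (198*9)*(-⅓) = 1782*(-⅓) = -594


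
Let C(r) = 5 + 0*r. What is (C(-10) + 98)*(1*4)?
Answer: 412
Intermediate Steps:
C(r) = 5 (C(r) = 5 + 0 = 5)
(C(-10) + 98)*(1*4) = (5 + 98)*(1*4) = 103*4 = 412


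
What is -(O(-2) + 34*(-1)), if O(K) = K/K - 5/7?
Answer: 236/7 ≈ 33.714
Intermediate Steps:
O(K) = 2/7 (O(K) = 1 - 5*⅐ = 1 - 5/7 = 2/7)
-(O(-2) + 34*(-1)) = -(2/7 + 34*(-1)) = -(2/7 - 34) = -1*(-236/7) = 236/7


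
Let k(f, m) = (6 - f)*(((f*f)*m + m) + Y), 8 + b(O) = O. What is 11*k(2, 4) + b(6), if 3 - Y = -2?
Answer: 1098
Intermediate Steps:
Y = 5 (Y = 3 - 1*(-2) = 3 + 2 = 5)
b(O) = -8 + O
k(f, m) = (6 - f)*(5 + m + m*f²) (k(f, m) = (6 - f)*(((f*f)*m + m) + 5) = (6 - f)*((f²*m + m) + 5) = (6 - f)*((m*f² + m) + 5) = (6 - f)*((m + m*f²) + 5) = (6 - f)*(5 + m + m*f²))
11*k(2, 4) + b(6) = 11*(30 - 5*2 + 6*4 - 1*2*4 - 1*4*2³ + 6*4*2²) + (-8 + 6) = 11*(30 - 10 + 24 - 8 - 1*4*8 + 6*4*4) - 2 = 11*(30 - 10 + 24 - 8 - 32 + 96) - 2 = 11*100 - 2 = 1100 - 2 = 1098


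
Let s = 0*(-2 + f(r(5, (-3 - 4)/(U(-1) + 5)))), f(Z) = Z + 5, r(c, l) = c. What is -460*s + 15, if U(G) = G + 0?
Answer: 15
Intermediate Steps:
U(G) = G
f(Z) = 5 + Z
s = 0 (s = 0*(-2 + (5 + 5)) = 0*(-2 + 10) = 0*8 = 0)
-460*s + 15 = -460*0 + 15 = 0 + 15 = 15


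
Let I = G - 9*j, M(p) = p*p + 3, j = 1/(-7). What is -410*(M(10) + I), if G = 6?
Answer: -316520/7 ≈ -45217.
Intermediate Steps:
j = -⅐ ≈ -0.14286
M(p) = 3 + p² (M(p) = p² + 3 = 3 + p²)
I = 51/7 (I = 6 - 9*(-⅐) = 6 + 9/7 = 51/7 ≈ 7.2857)
-410*(M(10) + I) = -410*((3 + 10²) + 51/7) = -410*((3 + 100) + 51/7) = -410*(103 + 51/7) = -410*772/7 = -316520/7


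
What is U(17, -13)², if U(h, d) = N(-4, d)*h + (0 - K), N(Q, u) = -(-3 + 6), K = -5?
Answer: 2116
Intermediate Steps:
N(Q, u) = -3 (N(Q, u) = -1*3 = -3)
U(h, d) = 5 - 3*h (U(h, d) = -3*h + (0 - 1*(-5)) = -3*h + (0 + 5) = -3*h + 5 = 5 - 3*h)
U(17, -13)² = (5 - 3*17)² = (5 - 51)² = (-46)² = 2116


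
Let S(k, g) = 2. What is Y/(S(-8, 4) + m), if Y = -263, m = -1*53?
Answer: 263/51 ≈ 5.1569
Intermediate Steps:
m = -53
Y/(S(-8, 4) + m) = -263/(2 - 53) = -263/(-51) = -263*(-1/51) = 263/51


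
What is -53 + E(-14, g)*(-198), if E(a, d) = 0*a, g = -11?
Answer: -53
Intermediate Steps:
E(a, d) = 0
-53 + E(-14, g)*(-198) = -53 + 0*(-198) = -53 + 0 = -53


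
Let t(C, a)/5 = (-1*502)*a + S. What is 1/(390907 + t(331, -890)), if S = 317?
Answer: 1/2626392 ≈ 3.8075e-7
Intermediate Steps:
t(C, a) = 1585 - 2510*a (t(C, a) = 5*((-1*502)*a + 317) = 5*(-502*a + 317) = 5*(317 - 502*a) = 1585 - 2510*a)
1/(390907 + t(331, -890)) = 1/(390907 + (1585 - 2510*(-890))) = 1/(390907 + (1585 + 2233900)) = 1/(390907 + 2235485) = 1/2626392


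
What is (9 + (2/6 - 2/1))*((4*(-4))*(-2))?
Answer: 704/3 ≈ 234.67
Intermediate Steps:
(9 + (2/6 - 2/1))*((4*(-4))*(-2)) = (9 + (2*(1/6) - 2*1))*(-16*(-2)) = (9 + (1/3 - 2))*32 = (9 - 5/3)*32 = (22/3)*32 = 704/3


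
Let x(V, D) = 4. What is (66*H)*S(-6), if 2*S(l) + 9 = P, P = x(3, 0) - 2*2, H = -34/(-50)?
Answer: -5049/25 ≈ -201.96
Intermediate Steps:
H = 17/25 (H = -34*(-1/50) = 17/25 ≈ 0.68000)
P = 0 (P = 4 - 2*2 = 4 - 4 = 0)
S(l) = -9/2 (S(l) = -9/2 + (½)*0 = -9/2 + 0 = -9/2)
(66*H)*S(-6) = (66*(17/25))*(-9/2) = (1122/25)*(-9/2) = -5049/25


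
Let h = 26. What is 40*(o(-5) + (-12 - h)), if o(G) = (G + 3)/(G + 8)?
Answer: -4640/3 ≈ -1546.7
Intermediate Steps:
o(G) = (3 + G)/(8 + G)
40*(o(-5) + (-12 - h)) = 40*((3 - 5)/(8 - 5) + (-12 - 1*26)) = 40*(-2/3 + (-12 - 26)) = 40*((⅓)*(-2) - 38) = 40*(-⅔ - 38) = 40*(-116/3) = -4640/3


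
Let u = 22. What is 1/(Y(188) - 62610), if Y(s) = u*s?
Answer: -1/58474 ≈ -1.7102e-5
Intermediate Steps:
Y(s) = 22*s
1/(Y(188) - 62610) = 1/(22*188 - 62610) = 1/(4136 - 62610) = 1/(-58474) = -1/58474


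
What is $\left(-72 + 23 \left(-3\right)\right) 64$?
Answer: $-9024$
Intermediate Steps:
$\left(-72 + 23 \left(-3\right)\right) 64 = \left(-72 - 69\right) 64 = \left(-141\right) 64 = -9024$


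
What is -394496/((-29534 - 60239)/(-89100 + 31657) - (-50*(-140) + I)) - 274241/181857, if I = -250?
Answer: 4014757956209939/70496952795789 ≈ 56.949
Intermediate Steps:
-394496/((-29534 - 60239)/(-89100 + 31657) - (-50*(-140) + I)) - 274241/181857 = -394496/((-29534 - 60239)/(-89100 + 31657) - (-50*(-140) - 250)) - 274241/181857 = -394496/(-89773/(-57443) - (7000 - 250)) - 274241*1/181857 = -394496/(-89773*(-1/57443) - 1*6750) - 274241/181857 = -394496/(89773/57443 - 6750) - 274241/181857 = -394496/(-387650477/57443) - 274241/181857 = -394496*(-57443/387650477) - 274241/181857 = 22661033728/387650477 - 274241/181857 = 4014757956209939/70496952795789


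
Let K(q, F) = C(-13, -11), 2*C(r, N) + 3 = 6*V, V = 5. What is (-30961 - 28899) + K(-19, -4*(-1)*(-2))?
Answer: -119693/2 ≈ -59847.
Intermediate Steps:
C(r, N) = 27/2 (C(r, N) = -3/2 + (6*5)/2 = -3/2 + (1/2)*30 = -3/2 + 15 = 27/2)
K(q, F) = 27/2
(-30961 - 28899) + K(-19, -4*(-1)*(-2)) = (-30961 - 28899) + 27/2 = -59860 + 27/2 = -119693/2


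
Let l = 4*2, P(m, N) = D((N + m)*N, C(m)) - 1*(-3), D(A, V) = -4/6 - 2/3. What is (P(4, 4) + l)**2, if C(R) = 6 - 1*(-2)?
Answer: 841/9 ≈ 93.444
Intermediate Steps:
C(R) = 8 (C(R) = 6 + 2 = 8)
D(A, V) = -4/3 (D(A, V) = -4*1/6 - 2*1/3 = -2/3 - 2/3 = -4/3)
P(m, N) = 5/3 (P(m, N) = -4/3 - 1*(-3) = -4/3 + 3 = 5/3)
l = 8
(P(4, 4) + l)**2 = (5/3 + 8)**2 = (29/3)**2 = 841/9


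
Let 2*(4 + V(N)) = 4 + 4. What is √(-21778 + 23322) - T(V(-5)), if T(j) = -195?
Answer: 195 + 2*√386 ≈ 234.29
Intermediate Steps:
V(N) = 0 (V(N) = -4 + (4 + 4)/2 = -4 + (½)*8 = -4 + 4 = 0)
√(-21778 + 23322) - T(V(-5)) = √(-21778 + 23322) - 1*(-195) = √1544 + 195 = 2*√386 + 195 = 195 + 2*√386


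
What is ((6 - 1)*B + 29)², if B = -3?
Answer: 196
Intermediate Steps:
((6 - 1)*B + 29)² = ((6 - 1)*(-3) + 29)² = (5*(-3) + 29)² = (-15 + 29)² = 14² = 196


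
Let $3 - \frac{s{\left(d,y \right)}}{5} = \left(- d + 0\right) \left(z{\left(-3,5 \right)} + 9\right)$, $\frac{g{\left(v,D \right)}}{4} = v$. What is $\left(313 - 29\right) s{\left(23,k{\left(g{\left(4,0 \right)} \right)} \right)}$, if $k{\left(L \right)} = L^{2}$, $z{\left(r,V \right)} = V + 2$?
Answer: $526820$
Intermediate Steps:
$g{\left(v,D \right)} = 4 v$
$z{\left(r,V \right)} = 2 + V$
$s{\left(d,y \right)} = 15 + 80 d$ ($s{\left(d,y \right)} = 15 - 5 \left(- d + 0\right) \left(\left(2 + 5\right) + 9\right) = 15 - 5 - d \left(7 + 9\right) = 15 - 5 - d 16 = 15 - 5 \left(- 16 d\right) = 15 + 80 d$)
$\left(313 - 29\right) s{\left(23,k{\left(g{\left(4,0 \right)} \right)} \right)} = \left(313 - 29\right) \left(15 + 80 \cdot 23\right) = 284 \left(15 + 1840\right) = 284 \cdot 1855 = 526820$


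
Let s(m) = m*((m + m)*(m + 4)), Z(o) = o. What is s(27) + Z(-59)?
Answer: 45139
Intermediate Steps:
s(m) = 2*m²*(4 + m) (s(m) = m*((2*m)*(4 + m)) = m*(2*m*(4 + m)) = 2*m²*(4 + m))
s(27) + Z(-59) = 2*27²*(4 + 27) - 59 = 2*729*31 - 59 = 45198 - 59 = 45139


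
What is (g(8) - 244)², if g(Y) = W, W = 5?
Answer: 57121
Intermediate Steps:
g(Y) = 5
(g(8) - 244)² = (5 - 244)² = (-239)² = 57121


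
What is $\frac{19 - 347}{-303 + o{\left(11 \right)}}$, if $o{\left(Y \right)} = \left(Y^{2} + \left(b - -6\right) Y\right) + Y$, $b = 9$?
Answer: $\frac{164}{3} \approx 54.667$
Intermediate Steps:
$o{\left(Y \right)} = Y^{2} + 16 Y$ ($o{\left(Y \right)} = \left(Y^{2} + \left(9 - -6\right) Y\right) + Y = \left(Y^{2} + \left(9 + 6\right) Y\right) + Y = \left(Y^{2} + 15 Y\right) + Y = Y^{2} + 16 Y$)
$\frac{19 - 347}{-303 + o{\left(11 \right)}} = \frac{19 - 347}{-303 + 11 \left(16 + 11\right)} = - \frac{328}{-303 + 11 \cdot 27} = - \frac{328}{-303 + 297} = - \frac{328}{-6} = \left(-328\right) \left(- \frac{1}{6}\right) = \frac{164}{3}$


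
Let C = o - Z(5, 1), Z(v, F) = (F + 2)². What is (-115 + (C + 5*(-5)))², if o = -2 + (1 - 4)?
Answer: 23716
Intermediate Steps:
Z(v, F) = (2 + F)²
o = -5 (o = -2 - 3 = -5)
C = -14 (C = -5 - (2 + 1)² = -5 - 1*3² = -5 - 1*9 = -5 - 9 = -14)
(-115 + (C + 5*(-5)))² = (-115 + (-14 + 5*(-5)))² = (-115 + (-14 - 25))² = (-115 - 39)² = (-154)² = 23716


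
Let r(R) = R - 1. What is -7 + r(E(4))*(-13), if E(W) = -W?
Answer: 58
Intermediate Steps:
r(R) = -1 + R
-7 + r(E(4))*(-13) = -7 + (-1 - 1*4)*(-13) = -7 + (-1 - 4)*(-13) = -7 - 5*(-13) = -7 + 65 = 58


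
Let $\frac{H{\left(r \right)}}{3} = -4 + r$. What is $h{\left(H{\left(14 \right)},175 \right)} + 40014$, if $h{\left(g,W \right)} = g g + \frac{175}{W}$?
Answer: $40915$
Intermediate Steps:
$H{\left(r \right)} = -12 + 3 r$ ($H{\left(r \right)} = 3 \left(-4 + r\right) = -12 + 3 r$)
$h{\left(g,W \right)} = g^{2} + \frac{175}{W}$
$h{\left(H{\left(14 \right)},175 \right)} + 40014 = \left(\left(-12 + 3 \cdot 14\right)^{2} + \frac{175}{175}\right) + 40014 = \left(\left(-12 + 42\right)^{2} + 175 \cdot \frac{1}{175}\right) + 40014 = \left(30^{2} + 1\right) + 40014 = \left(900 + 1\right) + 40014 = 901 + 40014 = 40915$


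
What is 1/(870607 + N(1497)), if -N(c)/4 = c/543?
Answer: 181/157577871 ≈ 1.1486e-6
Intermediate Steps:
N(c) = -4*c/543
1/(870607 + N(1497)) = 1/(870607 - 4/543*1497) = 1/(870607 - 1996/181) = 1/(157577871/181) = 181/157577871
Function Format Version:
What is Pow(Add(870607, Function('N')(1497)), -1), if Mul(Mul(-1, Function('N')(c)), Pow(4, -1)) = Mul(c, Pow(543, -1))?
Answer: Rational(181, 157577871) ≈ 1.1486e-6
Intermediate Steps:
Function('N')(c) = Mul(Rational(-4, 543), c) (Function('N')(c) = Mul(-4, Mul(c, Pow(543, -1))) = Mul(-4, Mul(c, Rational(1, 543))) = Mul(-4, Mul(Rational(1, 543), c)) = Mul(Rational(-4, 543), c))
Pow(Add(870607, Function('N')(1497)), -1) = Pow(Add(870607, Mul(Rational(-4, 543), 1497)), -1) = Pow(Add(870607, Rational(-1996, 181)), -1) = Pow(Rational(157577871, 181), -1) = Rational(181, 157577871)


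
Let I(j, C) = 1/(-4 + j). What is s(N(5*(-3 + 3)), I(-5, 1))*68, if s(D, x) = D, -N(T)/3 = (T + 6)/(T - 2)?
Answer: 612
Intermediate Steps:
N(T) = -3*(6 + T)/(-2 + T) (N(T) = -3*(T + 6)/(T - 2) = -3*(6 + T)/(-2 + T))
s(N(5*(-3 + 3)), I(-5, 1))*68 = (3*(-6 - 5*(-3 + 3))/(-2 + 5*(-3 + 3)))*68 = (3*(-6 - 5*0)/(-2 + 5*0))*68 = (3*(-6 - 1*0)/(-2 + 0))*68 = (3*(-6 + 0)/(-2))*68 = (3*(-½)*(-6))*68 = 9*68 = 612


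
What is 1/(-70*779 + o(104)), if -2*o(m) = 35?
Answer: -2/109095 ≈ -1.8333e-5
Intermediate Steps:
o(m) = -35/2 (o(m) = -1/2*35 = -35/2)
1/(-70*779 + o(104)) = 1/(-70*779 - 35/2) = 1/(-54530 - 35/2) = 1/(-109095/2) = -2/109095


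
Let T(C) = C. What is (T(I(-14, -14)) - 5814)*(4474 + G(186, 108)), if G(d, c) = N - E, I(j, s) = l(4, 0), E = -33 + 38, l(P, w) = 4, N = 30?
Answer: -26139190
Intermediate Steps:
E = 5
I(j, s) = 4
G(d, c) = 25 (G(d, c) = 30 - 1*5 = 30 - 5 = 25)
(T(I(-14, -14)) - 5814)*(4474 + G(186, 108)) = (4 - 5814)*(4474 + 25) = -5810*4499 = -26139190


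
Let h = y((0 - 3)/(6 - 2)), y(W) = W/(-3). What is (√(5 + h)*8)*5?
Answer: 20*√21 ≈ 91.651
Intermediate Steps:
y(W) = -W/3 (y(W) = W*(-⅓) = -W/3)
h = ¼ (h = -(0 - 3)/(3*(6 - 2)) = -(-1)/4 = -⅓*(-¾) = ¼ ≈ 0.25000)
(√(5 + h)*8)*5 = (√(5 + ¼)*8)*5 = (√(21/4)*8)*5 = ((√21/2)*8)*5 = (4*√21)*5 = 20*√21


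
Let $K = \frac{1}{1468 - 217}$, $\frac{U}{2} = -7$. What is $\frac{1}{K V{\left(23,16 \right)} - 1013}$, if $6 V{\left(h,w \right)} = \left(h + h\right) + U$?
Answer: $- \frac{3753}{3801773} \approx -0.00098717$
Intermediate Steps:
$U = -14$ ($U = 2 \left(-7\right) = -14$)
$V{\left(h,w \right)} = - \frac{7}{3} + \frac{h}{3}$ ($V{\left(h,w \right)} = \frac{\left(h + h\right) - 14}{6} = \frac{2 h - 14}{6} = \frac{-14 + 2 h}{6} = - \frac{7}{3} + \frac{h}{3}$)
$K = \frac{1}{1251} \approx 0.00079936$
$\frac{1}{K V{\left(23,16 \right)} - 1013} = \frac{1}{\frac{- \frac{7}{3} + \frac{1}{3} \cdot 23}{1251} - 1013} = \frac{1}{\frac{- \frac{7}{3} + \frac{23}{3}}{1251} - 1013} = \frac{1}{\frac{1}{1251} \cdot \frac{16}{3} - 1013} = \frac{1}{\frac{16}{3753} - 1013} = \frac{1}{- \frac{3801773}{3753}} = - \frac{3753}{3801773}$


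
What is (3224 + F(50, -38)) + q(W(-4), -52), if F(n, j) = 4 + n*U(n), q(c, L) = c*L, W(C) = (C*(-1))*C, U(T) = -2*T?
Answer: -940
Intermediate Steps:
W(C) = -C² (W(C) = (-C)*C = -C²)
q(c, L) = L*c
F(n, j) = 4 - 2*n² (F(n, j) = 4 + n*(-2*n) = 4 - 2*n²)
(3224 + F(50, -38)) + q(W(-4), -52) = (3224 + (4 - 2*50²)) - (-52)*(-4)² = (3224 + (4 - 2*2500)) - (-52)*16 = (3224 + (4 - 5000)) - 52*(-16) = (3224 - 4996) + 832 = -1772 + 832 = -940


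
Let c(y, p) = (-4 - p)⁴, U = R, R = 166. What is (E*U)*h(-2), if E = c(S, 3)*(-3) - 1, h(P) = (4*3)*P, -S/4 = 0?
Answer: 28700736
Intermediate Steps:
S = 0 (S = -4*0 = 0)
U = 166
h(P) = 12*P
E = -7204 (E = (4 + 3)⁴*(-3) - 1 = 7⁴*(-3) - 1 = 2401*(-3) - 1 = -7203 - 1 = -7204)
(E*U)*h(-2) = (-7204*166)*(12*(-2)) = -1195864*(-24) = 28700736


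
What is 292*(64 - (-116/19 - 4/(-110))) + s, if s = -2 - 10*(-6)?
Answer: 21441434/1045 ≈ 20518.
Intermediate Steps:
s = 58 (s = -2 + 60 = 58)
292*(64 - (-116/19 - 4/(-110))) + s = 292*(64 - (-116/19 - 4/(-110))) + 58 = 292*(64 - (-116*1/19 - 4*(-1/110))) + 58 = 292*(64 - (-116/19 + 2/55)) + 58 = 292*(64 - 1*(-6342/1045)) + 58 = 292*(64 + 6342/1045) + 58 = 292*(73222/1045) + 58 = 21380824/1045 + 58 = 21441434/1045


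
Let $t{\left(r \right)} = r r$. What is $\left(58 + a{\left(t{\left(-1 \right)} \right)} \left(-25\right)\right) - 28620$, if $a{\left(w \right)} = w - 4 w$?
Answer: $-28487$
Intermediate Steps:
$t{\left(r \right)} = r^{2}$
$a{\left(w \right)} = - 3 w$
$\left(58 + a{\left(t{\left(-1 \right)} \right)} \left(-25\right)\right) - 28620 = \left(58 + - 3 \left(-1\right)^{2} \left(-25\right)\right) - 28620 = \left(58 + \left(-3\right) 1 \left(-25\right)\right) - 28620 = \left(58 - -75\right) - 28620 = \left(58 + 75\right) - 28620 = 133 - 28620 = -28487$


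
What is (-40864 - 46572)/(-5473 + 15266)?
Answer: -87436/9793 ≈ -8.9284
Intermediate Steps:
(-40864 - 46572)/(-5473 + 15266) = -87436/9793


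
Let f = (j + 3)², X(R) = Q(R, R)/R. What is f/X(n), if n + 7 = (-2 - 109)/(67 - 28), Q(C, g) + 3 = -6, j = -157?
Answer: 3035648/117 ≈ 25946.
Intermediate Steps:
Q(C, g) = -9 (Q(C, g) = -3 - 6 = -9)
n = -128/13 (n = -7 + (-2 - 109)/(67 - 28) = -7 - 111/39 = -7 - 111*1/39 = -7 - 37/13 = -128/13 ≈ -9.8462)
X(R) = -9/R
f = 23716 (f = (-157 + 3)² = (-154)² = 23716)
f/X(n) = 23716/((-9/(-128/13))) = 23716/((-9*(-13/128))) = 23716/(117/128) = 23716*(128/117) = 3035648/117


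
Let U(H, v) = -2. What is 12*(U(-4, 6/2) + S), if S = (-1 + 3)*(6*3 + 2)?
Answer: 456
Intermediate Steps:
S = 40 (S = 2*(18 + 2) = 2*20 = 40)
12*(U(-4, 6/2) + S) = 12*(-2 + 40) = 12*38 = 456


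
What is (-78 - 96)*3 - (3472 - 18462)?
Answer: 14468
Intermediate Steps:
(-78 - 96)*3 - (3472 - 18462) = -174*3 - 1*(-14990) = -522 + 14990 = 14468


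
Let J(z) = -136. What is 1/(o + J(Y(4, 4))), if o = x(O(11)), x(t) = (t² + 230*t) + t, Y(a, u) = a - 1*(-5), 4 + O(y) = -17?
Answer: -1/4546 ≈ -0.00021997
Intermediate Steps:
O(y) = -21 (O(y) = -4 - 17 = -21)
Y(a, u) = 5 + a (Y(a, u) = a + 5 = 5 + a)
x(t) = t² + 231*t
o = -4410 (o = -21*(231 - 21) = -21*210 = -4410)
1/(o + J(Y(4, 4))) = 1/(-4410 - 136) = 1/(-4546) = -1/4546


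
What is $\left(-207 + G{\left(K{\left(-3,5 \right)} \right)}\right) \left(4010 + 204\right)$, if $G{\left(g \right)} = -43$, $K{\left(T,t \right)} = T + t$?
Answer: $-1053500$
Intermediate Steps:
$\left(-207 + G{\left(K{\left(-3,5 \right)} \right)}\right) \left(4010 + 204\right) = \left(-207 - 43\right) \left(4010 + 204\right) = \left(-250\right) 4214 = -1053500$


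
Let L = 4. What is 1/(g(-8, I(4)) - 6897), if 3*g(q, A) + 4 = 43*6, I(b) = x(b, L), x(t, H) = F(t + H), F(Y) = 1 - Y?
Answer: -3/20437 ≈ -0.00014679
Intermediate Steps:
x(t, H) = 1 - H - t (x(t, H) = 1 - (t + H) = 1 - (H + t) = 1 + (-H - t) = 1 - H - t)
I(b) = -3 - b (I(b) = 1 - 1*4 - b = 1 - 4 - b = -3 - b)
g(q, A) = 254/3 (g(q, A) = -4/3 + (43*6)/3 = -4/3 + (⅓)*258 = -4/3 + 86 = 254/3)
1/(g(-8, I(4)) - 6897) = 1/(254/3 - 6897) = 1/(-20437/3) = -3/20437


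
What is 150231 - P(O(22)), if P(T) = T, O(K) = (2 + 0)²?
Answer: 150227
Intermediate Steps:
O(K) = 4 (O(K) = 2² = 4)
150231 - P(O(22)) = 150231 - 1*4 = 150231 - 4 = 150227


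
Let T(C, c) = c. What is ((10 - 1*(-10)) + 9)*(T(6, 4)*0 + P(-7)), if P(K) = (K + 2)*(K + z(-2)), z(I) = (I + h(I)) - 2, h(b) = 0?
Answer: 1595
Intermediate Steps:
z(I) = -2 + I (z(I) = (I + 0) - 2 = I - 2 = -2 + I)
P(K) = (-4 + K)*(2 + K) (P(K) = (K + 2)*(K + (-2 - 2)) = (2 + K)*(K - 4) = (2 + K)*(-4 + K) = (-4 + K)*(2 + K))
((10 - 1*(-10)) + 9)*(T(6, 4)*0 + P(-7)) = ((10 - 1*(-10)) + 9)*(4*0 + (-8 + (-7)² - 2*(-7))) = ((10 + 10) + 9)*(0 + (-8 + 49 + 14)) = (20 + 9)*(0 + 55) = 29*55 = 1595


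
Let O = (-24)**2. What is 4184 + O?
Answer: 4760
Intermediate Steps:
O = 576
4184 + O = 4184 + 576 = 4760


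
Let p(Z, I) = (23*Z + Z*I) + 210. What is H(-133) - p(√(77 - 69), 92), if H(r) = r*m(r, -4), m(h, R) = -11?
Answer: 1253 - 230*√2 ≈ 927.73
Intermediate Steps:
p(Z, I) = 210 + 23*Z + I*Z (p(Z, I) = (23*Z + I*Z) + 210 = 210 + 23*Z + I*Z)
H(r) = -11*r (H(r) = r*(-11) = -11*r)
H(-133) - p(√(77 - 69), 92) = -11*(-133) - (210 + 23*√(77 - 69) + 92*√(77 - 69)) = 1463 - (210 + 23*√8 + 92*√8) = 1463 - (210 + 23*(2*√2) + 92*(2*√2)) = 1463 - (210 + 46*√2 + 184*√2) = 1463 - (210 + 230*√2) = 1463 + (-210 - 230*√2) = 1253 - 230*√2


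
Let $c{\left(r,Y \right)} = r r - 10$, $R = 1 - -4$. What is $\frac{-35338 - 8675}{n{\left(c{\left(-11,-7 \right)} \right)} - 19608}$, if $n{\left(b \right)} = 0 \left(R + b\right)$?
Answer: $\frac{14671}{6536} \approx 2.2446$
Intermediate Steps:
$R = 5$ ($R = 1 + 4 = 5$)
$c{\left(r,Y \right)} = -10 + r^{2}$ ($c{\left(r,Y \right)} = r^{2} - 10 = -10 + r^{2}$)
$n{\left(b \right)} = 0$ ($n{\left(b \right)} = 0 \left(5 + b\right) = 0$)
$\frac{-35338 - 8675}{n{\left(c{\left(-11,-7 \right)} \right)} - 19608} = \frac{-35338 - 8675}{0 - 19608} = - \frac{44013}{-19608} = \left(-44013\right) \left(- \frac{1}{19608}\right) = \frac{14671}{6536}$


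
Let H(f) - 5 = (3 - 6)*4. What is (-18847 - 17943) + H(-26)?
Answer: -36797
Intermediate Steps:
H(f) = -7 (H(f) = 5 + (3 - 6)*4 = 5 - 3*4 = 5 - 12 = -7)
(-18847 - 17943) + H(-26) = (-18847 - 17943) - 7 = -36790 - 7 = -36797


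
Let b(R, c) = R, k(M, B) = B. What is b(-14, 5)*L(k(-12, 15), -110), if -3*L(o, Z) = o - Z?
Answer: 1750/3 ≈ 583.33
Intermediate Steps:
L(o, Z) = -o/3 + Z/3 (L(o, Z) = -(o - Z)/3 = -o/3 + Z/3)
b(-14, 5)*L(k(-12, 15), -110) = -14*(-1/3*15 + (1/3)*(-110)) = -14*(-5 - 110/3) = -14*(-125/3) = 1750/3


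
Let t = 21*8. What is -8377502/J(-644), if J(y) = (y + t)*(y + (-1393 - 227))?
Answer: -598393/76976 ≈ -7.7738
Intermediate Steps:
t = 168
J(y) = (-1620 + y)*(168 + y) (J(y) = (y + 168)*(y + (-1393 - 227)) = (168 + y)*(y - 1620) = (168 + y)*(-1620 + y) = (-1620 + y)*(168 + y))
-8377502/J(-644) = -8377502/(-272160 + (-644)² - 1452*(-644)) = -8377502/(-272160 + 414736 + 935088) = -8377502/1077664 = -8377502*1/1077664 = -598393/76976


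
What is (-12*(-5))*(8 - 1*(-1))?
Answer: 540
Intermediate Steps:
(-12*(-5))*(8 - 1*(-1)) = 60*(8 + 1) = 60*9 = 540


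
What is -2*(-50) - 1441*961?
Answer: -1384701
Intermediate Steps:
-2*(-50) - 1441*961 = 100 - 1384801 = -1384701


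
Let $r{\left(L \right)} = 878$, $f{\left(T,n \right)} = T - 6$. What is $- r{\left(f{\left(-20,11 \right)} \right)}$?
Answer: $-878$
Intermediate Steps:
$f{\left(T,n \right)} = -6 + T$ ($f{\left(T,n \right)} = T - 6 = -6 + T$)
$- r{\left(f{\left(-20,11 \right)} \right)} = \left(-1\right) 878 = -878$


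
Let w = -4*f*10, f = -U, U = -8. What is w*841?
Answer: -269120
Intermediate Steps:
f = 8 (f = -1*(-8) = 8)
w = -320 (w = -4*8*10 = -32*10 = -320)
w*841 = -320*841 = -269120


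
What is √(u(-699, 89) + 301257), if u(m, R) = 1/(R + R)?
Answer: √9545026966/178 ≈ 548.87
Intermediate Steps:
u(m, R) = 1/(2*R)
√(u(-699, 89) + 301257) = √((½)/89 + 301257) = √((½)*(1/89) + 301257) = √(1/178 + 301257) = √(53623747/178) = √9545026966/178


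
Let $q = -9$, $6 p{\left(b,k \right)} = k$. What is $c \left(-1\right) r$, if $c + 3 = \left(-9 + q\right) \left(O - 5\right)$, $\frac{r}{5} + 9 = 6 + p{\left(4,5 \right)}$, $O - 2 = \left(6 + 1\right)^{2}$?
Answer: $- \frac{18005}{2} \approx -9002.5$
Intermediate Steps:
$p{\left(b,k \right)} = \frac{k}{6}$
$O = 51$ ($O = 2 + \left(6 + 1\right)^{2} = 2 + 7^{2} = 2 + 49 = 51$)
$r = - \frac{65}{6}$ ($r = -45 + 5 \left(6 + \frac{1}{6} \cdot 5\right) = -45 + 5 \left(6 + \frac{5}{6}\right) = -45 + 5 \cdot \frac{41}{6} = -45 + \frac{205}{6} = - \frac{65}{6} \approx -10.833$)
$c = -831$ ($c = -3 + \left(-9 - 9\right) \left(51 - 5\right) = -3 - 828 = -831$)
$c \left(-1\right) r = \left(-831\right) \left(-1\right) \left(- \frac{65}{6}\right) = 831 \left(- \frac{65}{6}\right) = - \frac{18005}{2}$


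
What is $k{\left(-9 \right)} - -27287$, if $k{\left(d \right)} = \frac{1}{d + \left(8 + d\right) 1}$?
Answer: $\frac{272869}{10} \approx 27287.0$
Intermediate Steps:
$k{\left(d \right)} = \frac{1}{8 + 2 d}$ ($k{\left(d \right)} = \frac{1}{d + \left(8 + d\right)} = \frac{1}{8 + 2 d}$)
$k{\left(-9 \right)} - -27287 = \frac{1}{2 \left(4 - 9\right)} - -27287 = \frac{1}{2 \left(-5\right)} + 27287 = \frac{1}{2} \left(- \frac{1}{5}\right) + 27287 = - \frac{1}{10} + 27287 = \frac{272869}{10}$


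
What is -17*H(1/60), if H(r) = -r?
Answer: 17/60 ≈ 0.28333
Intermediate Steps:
-17*H(1/60) = -(-17)/60 = -17*(-1/60) = 17/60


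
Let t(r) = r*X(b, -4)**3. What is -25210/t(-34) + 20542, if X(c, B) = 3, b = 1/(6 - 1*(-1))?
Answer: 9441383/459 ≈ 20569.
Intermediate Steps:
b = 1/7 (b = 1/(6 + 1) = 1/7 ≈ 0.14286)
t(r) = 27*r (t(r) = r*3**3 = r*27 = 27*r)
-25210/t(-34) + 20542 = -25210/(27*(-34)) + 20542 = -25210/(-918) + 20542 = -25210*(-1/918) + 20542 = 12605/459 + 20542 = 9441383/459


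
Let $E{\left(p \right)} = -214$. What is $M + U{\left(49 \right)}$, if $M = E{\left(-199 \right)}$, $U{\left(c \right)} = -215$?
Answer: $-429$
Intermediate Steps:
$M = -214$
$M + U{\left(49 \right)} = -214 - 215 = -429$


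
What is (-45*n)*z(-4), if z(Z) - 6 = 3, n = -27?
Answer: 10935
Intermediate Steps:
z(Z) = 9 (z(Z) = 6 + 3 = 9)
(-45*n)*z(-4) = -45*(-27)*9 = 1215*9 = 10935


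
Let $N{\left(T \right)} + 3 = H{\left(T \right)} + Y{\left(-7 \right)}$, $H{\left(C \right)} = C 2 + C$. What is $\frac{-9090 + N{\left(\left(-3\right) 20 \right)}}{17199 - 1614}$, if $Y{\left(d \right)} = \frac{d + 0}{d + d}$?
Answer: $- \frac{3709}{6234} \approx -0.59496$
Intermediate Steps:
$H{\left(C \right)} = 3 C$ ($H{\left(C \right)} = 2 C + C = 3 C$)
$Y{\left(d \right)} = \frac{1}{2}$ ($Y{\left(d \right)} = \frac{d}{2 d} = d \frac{1}{2 d} = \frac{1}{2}$)
$N{\left(T \right)} = - \frac{5}{2} + 3 T$ ($N{\left(T \right)} = -3 + \left(3 T + \frac{1}{2}\right) = -3 + \left(\frac{1}{2} + 3 T\right) = - \frac{5}{2} + 3 T$)
$\frac{-9090 + N{\left(\left(-3\right) 20 \right)}}{17199 - 1614} = \frac{-9090 + \left(- \frac{5}{2} + 3 \left(\left(-3\right) 20\right)\right)}{17199 - 1614} = \frac{-9090 + \left(- \frac{5}{2} + 3 \left(-60\right)\right)}{15585} = \left(-9090 - \frac{365}{2}\right) \frac{1}{15585} = \left(- \frac{18545}{2}\right) \frac{1}{15585} = - \frac{3709}{6234}$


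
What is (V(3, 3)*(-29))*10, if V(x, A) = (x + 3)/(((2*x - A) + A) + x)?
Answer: -580/3 ≈ -193.33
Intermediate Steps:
V(x, A) = (3 + x)/(3*x) (V(x, A) = (3 + x)/(((-A + 2*x) + A) + x) = (3 + x)/(2*x + x) = (3 + x)/((3*x)) = (3 + x)*(1/(3*x)) = (3 + x)/(3*x))
(V(3, 3)*(-29))*10 = (((1/3)*(3 + 3)/3)*(-29))*10 = (((1/3)*(1/3)*6)*(-29))*10 = ((2/3)*(-29))*10 = -58/3*10 = -580/3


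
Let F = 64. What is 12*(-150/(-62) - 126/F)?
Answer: 1341/248 ≈ 5.4073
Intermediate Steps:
12*(-150/(-62) - 126/F) = 12*(-150/(-62) - 126/64) = 12*(-150*(-1/62) - 126*1/64) = 12*(75/31 - 63/32) = 12*(447/992) = 1341/248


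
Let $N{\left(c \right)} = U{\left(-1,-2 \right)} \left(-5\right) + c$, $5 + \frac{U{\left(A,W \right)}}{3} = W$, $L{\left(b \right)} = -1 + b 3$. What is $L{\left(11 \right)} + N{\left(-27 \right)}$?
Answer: $110$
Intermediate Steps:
$L{\left(b \right)} = -1 + 3 b$
$U{\left(A,W \right)} = -15 + 3 W$
$N{\left(c \right)} = 105 + c$ ($N{\left(c \right)} = \left(-15 + 3 \left(-2\right)\right) \left(-5\right) + c = \left(-15 - 6\right) \left(-5\right) + c = \left(-21\right) \left(-5\right) + c = 105 + c$)
$L{\left(11 \right)} + N{\left(-27 \right)} = \left(-1 + 3 \cdot 11\right) + \left(105 - 27\right) = \left(-1 + 33\right) + 78 = 32 + 78 = 110$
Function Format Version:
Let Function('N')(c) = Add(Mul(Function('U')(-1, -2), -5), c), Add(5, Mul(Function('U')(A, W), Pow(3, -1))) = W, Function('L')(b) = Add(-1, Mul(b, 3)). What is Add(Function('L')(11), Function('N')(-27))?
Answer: 110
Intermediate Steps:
Function('L')(b) = Add(-1, Mul(3, b))
Function('U')(A, W) = Add(-15, Mul(3, W))
Function('N')(c) = Add(105, c) (Function('N')(c) = Add(Mul(Add(-15, Mul(3, -2)), -5), c) = Add(Mul(Add(-15, -6), -5), c) = Add(Mul(-21, -5), c) = Add(105, c))
Add(Function('L')(11), Function('N')(-27)) = Add(Add(-1, Mul(3, 11)), Add(105, -27)) = Add(Add(-1, 33), 78) = Add(32, 78) = 110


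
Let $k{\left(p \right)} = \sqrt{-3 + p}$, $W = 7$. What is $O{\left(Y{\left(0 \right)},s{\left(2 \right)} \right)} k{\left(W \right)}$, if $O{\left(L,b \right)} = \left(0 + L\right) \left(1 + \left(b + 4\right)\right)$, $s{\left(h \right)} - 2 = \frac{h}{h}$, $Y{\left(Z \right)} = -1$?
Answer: $-16$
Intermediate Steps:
$s{\left(h \right)} = 3$ ($s{\left(h \right)} = 2 + \frac{h}{h} = 2 + 1 = 3$)
$O{\left(L,b \right)} = L \left(5 + b\right)$ ($O{\left(L,b \right)} = L \left(1 + \left(4 + b\right)\right) = L \left(5 + b\right)$)
$O{\left(Y{\left(0 \right)},s{\left(2 \right)} \right)} k{\left(W \right)} = - (5 + 3) \sqrt{-3 + 7} = \left(-1\right) 8 \sqrt{4} = \left(-8\right) 2 = -16$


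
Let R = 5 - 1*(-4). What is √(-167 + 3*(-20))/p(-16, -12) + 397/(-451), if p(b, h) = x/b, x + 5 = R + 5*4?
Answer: -397/451 - 2*I*√227/3 ≈ -0.88027 - 10.044*I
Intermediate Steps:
R = 9 (R = 5 + 4 = 9)
x = 24 (x = -5 + (9 + 5*4) = -5 + (9 + 20) = -5 + 29 = 24)
p(b, h) = 24/b
√(-167 + 3*(-20))/p(-16, -12) + 397/(-451) = √(-167 + 3*(-20))/((24/(-16))) + 397/(-451) = √(-167 - 60)/((24*(-1/16))) + 397*(-1/451) = √(-227)/(-3/2) - 397/451 = (I*√227)*(-⅔) - 397/451 = -2*I*√227/3 - 397/451 = -397/451 - 2*I*√227/3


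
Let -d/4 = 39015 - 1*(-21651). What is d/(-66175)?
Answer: 242664/66175 ≈ 3.6670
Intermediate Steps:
d = -242664 (d = -4*(39015 - 1*(-21651)) = -4*(39015 + 21651) = -4*60666 = -242664)
d/(-66175) = -242664/(-66175) = -242664*(-1/66175) = 242664/66175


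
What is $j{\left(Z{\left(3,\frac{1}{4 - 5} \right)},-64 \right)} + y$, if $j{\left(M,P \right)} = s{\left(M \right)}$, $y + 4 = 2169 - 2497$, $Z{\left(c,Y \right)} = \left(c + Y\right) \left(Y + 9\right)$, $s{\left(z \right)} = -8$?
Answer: $-340$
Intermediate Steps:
$Z{\left(c,Y \right)} = \left(9 + Y\right) \left(Y + c\right)$ ($Z{\left(c,Y \right)} = \left(Y + c\right) \left(9 + Y\right) = \left(9 + Y\right) \left(Y + c\right)$)
$y = -332$ ($y = -4 + \left(2169 - 2497\right) = -4 - 328 = -332$)
$j{\left(M,P \right)} = -8$
$j{\left(Z{\left(3,\frac{1}{4 - 5} \right)},-64 \right)} + y = -8 - 332 = -340$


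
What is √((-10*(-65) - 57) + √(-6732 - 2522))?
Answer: √(593 + I*√9254) ≈ 24.431 + 1.9688*I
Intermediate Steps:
√((-10*(-65) - 57) + √(-6732 - 2522)) = √((650 - 57) + √(-9254)) = √(593 + I*√9254)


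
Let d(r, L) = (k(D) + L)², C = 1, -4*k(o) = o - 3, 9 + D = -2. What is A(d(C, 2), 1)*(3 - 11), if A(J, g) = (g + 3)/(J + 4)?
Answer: -128/137 ≈ -0.93431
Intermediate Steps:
D = -11 (D = -9 - 2 = -11)
k(o) = ¾ - o/4 (k(o) = -(o - 3)/4 = -(-3 + o)/4 = ¾ - o/4)
d(r, L) = (7/2 + L)² (d(r, L) = ((¾ - ¼*(-11)) + L)² = ((¾ + 11/4) + L)² = (7/2 + L)²)
A(J, g) = (3 + g)/(4 + J)
A(d(C, 2), 1)*(3 - 11) = ((3 + 1)/(4 + (7 + 2*2)²/4))*(3 - 11) = (4/(4 + (7 + 4)²/4))*(-8) = (4/(4 + (¼)*11²))*(-8) = (4/(4 + (¼)*121))*(-8) = (4/(4 + 121/4))*(-8) = (4/(137/4))*(-8) = ((4/137)*4)*(-8) = (16/137)*(-8) = -128/137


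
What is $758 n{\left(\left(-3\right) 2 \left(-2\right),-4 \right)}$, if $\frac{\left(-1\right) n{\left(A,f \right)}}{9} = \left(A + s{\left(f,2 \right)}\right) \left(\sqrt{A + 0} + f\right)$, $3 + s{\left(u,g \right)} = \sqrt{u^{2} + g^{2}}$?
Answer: $245592 - 122796 \sqrt{3} - 27288 \sqrt{15} + 54576 \sqrt{5} \approx 49253.0$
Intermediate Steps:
$s{\left(u,g \right)} = -3 + \sqrt{g^{2} + u^{2}}$ ($s{\left(u,g \right)} = -3 + \sqrt{u^{2} + g^{2}} = -3 + \sqrt{g^{2} + u^{2}}$)
$n{\left(A,f \right)} = - 9 \left(f + \sqrt{A}\right) \left(-3 + A + \sqrt{4 + f^{2}}\right)$ ($n{\left(A,f \right)} = - 9 \left(A + \left(-3 + \sqrt{2^{2} + f^{2}}\right)\right) \left(\sqrt{A + 0} + f\right) = - 9 \left(A + \left(-3 + \sqrt{4 + f^{2}}\right)\right) \left(\sqrt{A} + f\right) = - 9 \left(-3 + A + \sqrt{4 + f^{2}}\right) \left(f + \sqrt{A}\right) = - 9 \left(f + \sqrt{A}\right) \left(-3 + A + \sqrt{4 + f^{2}}\right)$)
$758 n{\left(\left(-3\right) 2 \left(-2\right),-4 \right)} = 758 \left(- 9 \left(\left(-3\right) 2 \left(-2\right)\right)^{\frac{3}{2}} - 9 \left(-3\right) 2 \left(-2\right) \left(-4\right) - - 36 \left(-3 + \sqrt{4 + \left(-4\right)^{2}}\right) - 9 \sqrt{\left(-3\right) 2 \left(-2\right)} \left(-3 + \sqrt{4 + \left(-4\right)^{2}}\right)\right) = 758 \left(- 9 \left(\left(-6\right) \left(-2\right)\right)^{\frac{3}{2}} - 9 \left(\left(-6\right) \left(-2\right)\right) \left(-4\right) - - 36 \left(-3 + \sqrt{4 + 16}\right) - 9 \sqrt{\left(-6\right) \left(-2\right)} \left(-3 + \sqrt{4 + 16}\right)\right) = 758 \left(- 9 \cdot 12^{\frac{3}{2}} - 108 \left(-4\right) - - 36 \left(-3 + \sqrt{20}\right) - 9 \sqrt{12} \left(-3 + \sqrt{20}\right)\right) = 758 \left(- 9 \cdot 24 \sqrt{3} + 432 - - 36 \left(-3 + 2 \sqrt{5}\right) - 9 \cdot 2 \sqrt{3} \left(-3 + 2 \sqrt{5}\right)\right) = 758 \left(- 216 \sqrt{3} + 432 - \left(108 - 72 \sqrt{5}\right) - 18 \sqrt{3} \left(-3 + 2 \sqrt{5}\right)\right) = 758 \left(324 - 216 \sqrt{3} + 72 \sqrt{5} - 18 \sqrt{3} \left(-3 + 2 \sqrt{5}\right)\right) = 245592 - 163728 \sqrt{3} + 54576 \sqrt{5} - 13644 \sqrt{3} \left(-3 + 2 \sqrt{5}\right)$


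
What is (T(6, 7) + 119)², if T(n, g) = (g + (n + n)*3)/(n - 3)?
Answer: 160000/9 ≈ 17778.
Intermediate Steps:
T(n, g) = (g + 6*n)/(-3 + n) (T(n, g) = (g + (2*n)*3)/(-3 + n) = (g + 6*n)/(-3 + n))
(T(6, 7) + 119)² = ((7 + 6*6)/(-3 + 6) + 119)² = ((7 + 36)/3 + 119)² = ((⅓)*43 + 119)² = (43/3 + 119)² = (400/3)² = 160000/9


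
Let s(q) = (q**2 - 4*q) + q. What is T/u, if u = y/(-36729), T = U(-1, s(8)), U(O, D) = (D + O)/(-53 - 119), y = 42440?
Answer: 1432431/7299680 ≈ 0.19623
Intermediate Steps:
s(q) = q**2 - 3*q
U(O, D) = -D/172 - O/172 (U(O, D) = (D + O)/(-172) = (D + O)*(-1/172) = -D/172 - O/172)
T = -39/172 (T = -2*(-3 + 8)/43 - 1/172*(-1) = -2*5/43 + 1/172 = -1/172*40 + 1/172 = -10/43 + 1/172 = -39/172 ≈ -0.22674)
u = -42440/36729 (u = 42440/(-36729) = 42440*(-1/36729) = -42440/36729 ≈ -1.1555)
T/u = -39/(172*(-42440/36729)) = -39/172*(-36729/42440) = 1432431/7299680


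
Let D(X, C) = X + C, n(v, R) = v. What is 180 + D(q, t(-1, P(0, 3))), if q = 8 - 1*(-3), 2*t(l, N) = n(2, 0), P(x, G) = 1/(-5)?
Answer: 192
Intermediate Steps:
P(x, G) = -1/5 (P(x, G) = 1*(-1/5) = -1/5)
t(l, N) = 1 (t(l, N) = (1/2)*2 = 1)
q = 11 (q = 8 + 3 = 11)
D(X, C) = C + X
180 + D(q, t(-1, P(0, 3))) = 180 + (1 + 11) = 180 + 12 = 192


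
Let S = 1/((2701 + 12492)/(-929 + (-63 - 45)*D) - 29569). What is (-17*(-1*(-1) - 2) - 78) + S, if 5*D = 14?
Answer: -11110076335/182132298 ≈ -61.000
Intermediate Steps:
D = 14/5 (D = (1/5)*14 = 14/5 ≈ 2.8000)
S = -6157/182132298 (S = 1/((2701 + 12492)/(-929 + (-63 - 45)*(14/5)) - 29569) = 1/(15193/(-929 - 108*14/5) - 29569) = 1/(15193/(-929 - 1512/5) - 29569) = 1/(15193/(-6157/5) - 29569) = 1/(15193*(-5/6157) - 29569) = 1/(-75965/6157 - 29569) = 1/(-182132298/6157) = -6157/182132298 ≈ -3.3805e-5)
(-17*(-1*(-1) - 2) - 78) + S = (-17*(-1*(-1) - 2) - 78) - 6157/182132298 = (-17*(1 - 2) - 78) - 6157/182132298 = (-17*(-1) - 78) - 6157/182132298 = (17 - 78) - 6157/182132298 = -61 - 6157/182132298 = -11110076335/182132298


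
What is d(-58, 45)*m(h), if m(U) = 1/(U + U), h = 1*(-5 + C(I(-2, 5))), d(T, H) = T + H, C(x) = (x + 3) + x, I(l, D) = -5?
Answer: 13/24 ≈ 0.54167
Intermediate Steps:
C(x) = 3 + 2*x (C(x) = (3 + x) + x = 3 + 2*x)
d(T, H) = H + T
h = -12 (h = 1*(-5 + (3 + 2*(-5))) = 1*(-5 + (3 - 10)) = 1*(-5 - 7) = 1*(-12) = -12)
m(U) = 1/(2*U)
d(-58, 45)*m(h) = (45 - 58)*((½)/(-12)) = -13*(-1)/(2*12) = -13*(-1/24) = 13/24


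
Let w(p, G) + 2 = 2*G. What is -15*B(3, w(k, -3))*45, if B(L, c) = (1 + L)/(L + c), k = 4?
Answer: 540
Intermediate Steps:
w(p, G) = -2 + 2*G
B(L, c) = (1 + L)/(L + c)
-15*B(3, w(k, -3))*45 = -15*(1 + 3)/(3 + (-2 + 2*(-3)))*45 = -15*4/(3 + (-2 - 6))*45 = -15*4/(3 - 8)*45 = -15*4/(-5)*45 = -(-3)*4*45 = -15*(-⅘)*45 = 12*45 = 540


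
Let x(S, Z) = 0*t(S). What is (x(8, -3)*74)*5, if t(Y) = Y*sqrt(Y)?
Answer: 0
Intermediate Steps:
t(Y) = Y**(3/2)
x(S, Z) = 0 (x(S, Z) = 0*S**(3/2) = 0)
(x(8, -3)*74)*5 = (0*74)*5 = 0*5 = 0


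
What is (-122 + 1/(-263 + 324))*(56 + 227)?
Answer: -2105803/61 ≈ -34521.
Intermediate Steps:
(-122 + 1/(-263 + 324))*(56 + 227) = (-122 + 1/61)*283 = -7441/61*283 = -2105803/61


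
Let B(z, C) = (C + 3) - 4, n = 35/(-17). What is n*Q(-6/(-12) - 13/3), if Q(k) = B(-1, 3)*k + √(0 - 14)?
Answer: 805/51 - 35*I*√14/17 ≈ 15.784 - 7.7034*I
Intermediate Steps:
n = -35/17 (n = 35*(-1/17) = -35/17 ≈ -2.0588)
B(z, C) = -1 + C (B(z, C) = (3 + C) - 4 = -1 + C)
Q(k) = 2*k + I*√14 (Q(k) = (-1 + 3)*k + √(0 - 14) = 2*k + √(-14) = 2*k + I*√14)
n*Q(-6/(-12) - 13/3) = -35*(2*(-6/(-12) - 13/3) + I*√14)/17 = -35*(2*(-6*(-1/12) - 13*⅓) + I*√14)/17 = -35*(2*(½ - 13/3) + I*√14)/17 = -35*(2*(-23/6) + I*√14)/17 = -35*(-23/3 + I*√14)/17 = 805/51 - 35*I*√14/17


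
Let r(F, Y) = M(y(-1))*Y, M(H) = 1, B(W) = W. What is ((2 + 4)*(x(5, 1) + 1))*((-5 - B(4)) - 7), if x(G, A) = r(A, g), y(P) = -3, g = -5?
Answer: 384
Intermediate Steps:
r(F, Y) = Y (r(F, Y) = 1*Y = Y)
x(G, A) = -5
((2 + 4)*(x(5, 1) + 1))*((-5 - B(4)) - 7) = ((2 + 4)*(-5 + 1))*((-5 - 1*4) - 7) = (6*(-4))*((-5 - 4) - 7) = -24*(-9 - 7) = -24*(-16) = 384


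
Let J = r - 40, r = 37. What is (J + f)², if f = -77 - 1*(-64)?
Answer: 256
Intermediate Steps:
J = -3 (J = 37 - 40 = -3)
f = -13 (f = -77 + 64 = -13)
(J + f)² = (-3 - 13)² = (-16)² = 256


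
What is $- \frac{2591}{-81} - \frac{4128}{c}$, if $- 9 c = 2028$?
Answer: $\frac{688655}{13689} \approx 50.307$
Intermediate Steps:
$c = - \frac{676}{3}$ ($c = \left(- \frac{1}{9}\right) 2028 = - \frac{676}{3} \approx -225.33$)
$- \frac{2591}{-81} - \frac{4128}{c} = - \frac{2591}{-81} - \frac{4128}{- \frac{676}{3}} = \left(-2591\right) \left(- \frac{1}{81}\right) - - \frac{3096}{169} = \frac{2591}{81} + \frac{3096}{169} = \frac{688655}{13689}$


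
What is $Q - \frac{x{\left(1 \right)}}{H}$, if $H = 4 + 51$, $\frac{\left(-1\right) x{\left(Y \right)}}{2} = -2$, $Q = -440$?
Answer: $- \frac{24204}{55} \approx -440.07$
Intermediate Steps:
$x{\left(Y \right)} = 4$ ($x{\left(Y \right)} = \left(-2\right) \left(-2\right) = 4$)
$H = 55$
$Q - \frac{x{\left(1 \right)}}{H} = -440 - \frac{1}{55} \cdot 4 = -440 - \frac{4}{55} = - \frac{24204}{55}$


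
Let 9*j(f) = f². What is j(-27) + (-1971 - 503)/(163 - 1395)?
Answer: 51133/616 ≈ 83.008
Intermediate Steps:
j(f) = f²/9
j(-27) + (-1971 - 503)/(163 - 1395) = (⅑)*(-27)² + (-1971 - 503)/(163 - 1395) = (⅑)*729 - 2474/(-1232) = 81 - 2474*(-1/1232) = 81 + 1237/616 = 51133/616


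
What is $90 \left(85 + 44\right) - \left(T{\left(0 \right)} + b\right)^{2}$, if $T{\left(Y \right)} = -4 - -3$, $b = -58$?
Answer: $8129$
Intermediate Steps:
$T{\left(Y \right)} = -1$ ($T{\left(Y \right)} = -4 + 3 = -1$)
$90 \left(85 + 44\right) - \left(T{\left(0 \right)} + b\right)^{2} = 90 \left(85 + 44\right) - \left(-1 - 58\right)^{2} = 90 \cdot 129 - \left(-59\right)^{2} = 11610 - 3481 = 8129$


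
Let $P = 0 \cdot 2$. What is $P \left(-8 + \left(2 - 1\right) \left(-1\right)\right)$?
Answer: $0$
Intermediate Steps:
$P = 0$
$P \left(-8 + \left(2 - 1\right) \left(-1\right)\right) = 0 \left(-8 + \left(2 - 1\right) \left(-1\right)\right) = 0 \left(-8 + 1 \left(-1\right)\right) = 0 \left(-8 - 1\right) = 0 \left(-9\right) = 0$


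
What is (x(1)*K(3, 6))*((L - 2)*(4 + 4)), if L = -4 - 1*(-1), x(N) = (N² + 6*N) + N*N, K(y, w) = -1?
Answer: 320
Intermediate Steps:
x(N) = 2*N² + 6*N (x(N) = (N² + 6*N) + N² = 2*N² + 6*N)
L = -3 (L = -4 + 1 = -3)
(x(1)*K(3, 6))*((L - 2)*(4 + 4)) = ((2*1*(3 + 1))*(-1))*((-3 - 2)*(4 + 4)) = ((2*1*4)*(-1))*(-5*8) = (8*(-1))*(-40) = -8*(-40) = 320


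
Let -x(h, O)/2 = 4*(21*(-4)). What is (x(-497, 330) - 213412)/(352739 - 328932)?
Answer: -212740/23807 ≈ -8.9360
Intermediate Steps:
x(h, O) = 672 (x(h, O) = -8*21*(-4) = -8*(-84) = -2*(-336) = 672)
(x(-497, 330) - 213412)/(352739 - 328932) = (672 - 213412)/(352739 - 328932) = -212740/23807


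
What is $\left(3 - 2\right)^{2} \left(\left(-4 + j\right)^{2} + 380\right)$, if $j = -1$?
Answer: $405$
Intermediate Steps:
$\left(3 - 2\right)^{2} \left(\left(-4 + j\right)^{2} + 380\right) = \left(3 - 2\right)^{2} \left(\left(-4 - 1\right)^{2} + 380\right) = 1^{2} \left(\left(-5\right)^{2} + 380\right) = 1 \left(25 + 380\right) = 1 \cdot 405 = 405$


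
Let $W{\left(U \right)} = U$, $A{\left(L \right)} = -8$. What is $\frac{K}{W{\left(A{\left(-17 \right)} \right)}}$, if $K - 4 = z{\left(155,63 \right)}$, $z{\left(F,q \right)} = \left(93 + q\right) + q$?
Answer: $- \frac{223}{8} \approx -27.875$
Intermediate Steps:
$z{\left(F,q \right)} = 93 + 2 q$
$K = 223$ ($K = 4 + \left(93 + 2 \cdot 63\right) = 4 + \left(93 + 126\right) = 4 + 219 = 223$)
$\frac{K}{W{\left(A{\left(-17 \right)} \right)}} = \frac{223}{-8} = 223 \left(- \frac{1}{8}\right) = - \frac{223}{8}$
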